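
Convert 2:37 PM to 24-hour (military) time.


Input: 2:37 PM
PM: 2 + 12 = 14

14:37


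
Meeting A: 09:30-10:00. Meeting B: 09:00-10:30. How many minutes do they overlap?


30 minutes

Meeting A: 570-600 (in minutes from midnight)
Meeting B: 540-630
Overlap start = max(570, 540) = 570
Overlap end = min(600, 630) = 600
Overlap = max(0, 600 - 570) = 30 min


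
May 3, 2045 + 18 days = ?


May 21, 2045

Start: May 3, 2045
Add 18 days
May 3 + 18 = May 21, 2045


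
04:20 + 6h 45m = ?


11:05

Start: 260 minutes from midnight
Add: 405 minutes
Total: 665 minutes
Hours: 665 ÷ 60 = 11 remainder 5


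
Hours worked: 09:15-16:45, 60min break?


6h 30m (390 minutes)

Total time = (16×60+45) - (9×60+15)
= 1005 - 555 = 450 min
Minus break: 450 - 60 = 390 min
= 6h 30m


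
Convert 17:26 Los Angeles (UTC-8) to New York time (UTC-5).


Time difference = UTC-5 - UTC-8 = +3 hours
New hour = (17 + 3) mod 24
= 20 mod 24 = 20
Minutes unchanged → 20:26

20:26


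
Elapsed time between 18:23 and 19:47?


End time in minutes: 19×60 + 47 = 1187
Start time in minutes: 18×60 + 23 = 1103
Difference = 1187 - 1103 = 84 minutes
= 1 hours 24 minutes

1h 24m


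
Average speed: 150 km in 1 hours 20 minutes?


Distance: 150 km
Time: 1h 20m = 80 min = 80/60 = 4/3 hours
Speed = 150 ÷ (4/3) = 150 × 3 / 4 = 450/4 = 112.5 km/h

112.5 km/h


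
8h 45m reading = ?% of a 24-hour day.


Time: 525 minutes
Day: 1440 minutes
Percentage = (525/1440) × 100 ≈ 36.5%

36.5%


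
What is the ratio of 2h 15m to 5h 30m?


9:22 (0.41)

Duration 1: 135 minutes
Duration 2: 330 minutes
Ratio = 135:330
GCD = 15
Simplified = 9:22
As a decimal: 9/22 ≈ 0.41


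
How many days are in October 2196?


Month: October (month 10)
October has 31 days

31 days


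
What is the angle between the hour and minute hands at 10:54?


Hour hand = 10×30 + 54×0.5 = 327.0°
Minute hand = 54×6 = 324°
Difference = |327.0 - 324| = 3.0°

3.0°


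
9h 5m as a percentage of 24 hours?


Total minutes: 9×60 + 5 = 545
Day = 24×60 = 1440 minutes
Fraction = 545/1440 ≈ 0.3785
As a percentage: 545/1440 × 100 ≈ 37.85%

0.3785 (37.85%)


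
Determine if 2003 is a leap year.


No

Rules: divisible by 4 AND (not by 100 OR by 400)
2003 ÷ 4 = 500 remainder 3 → not divisible by 4
Not divisible by 4 → not a leap year


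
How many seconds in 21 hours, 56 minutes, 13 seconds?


Hours: 21 × 3600 = 75600
Minutes: 56 × 60 = 3360
Seconds: 13
Total = 75600 + 3360 + 13 = 78973

78973 seconds


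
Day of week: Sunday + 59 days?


Wednesday

Start: Sunday (index 6)
(6 + 59) mod 7
= 65 mod 7
= 2
Index 2 → Wednesday


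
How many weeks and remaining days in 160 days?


22 weeks 6 days

Weeks: 160 ÷ 7 = 22 remainder 6


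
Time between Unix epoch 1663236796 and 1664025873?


Difference = 1664025873 - 1663236796 = 789077 seconds
In hours: 789077 / 3600 ≈ 219.2
In days: 789077 / 86400 ≈ 9.13

789077 seconds (219.2 hours / 9.13 days)


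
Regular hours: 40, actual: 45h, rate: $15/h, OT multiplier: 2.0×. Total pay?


Regular: 40h × $15 = $600.00
Overtime: 45 - 40 = 5h
OT pay: 5h × $15 × 2.0 = $150.00
Total = $600.00 + $150.00 = $750.00

$750.00


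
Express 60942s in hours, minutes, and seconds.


Hours: 60942 ÷ 3600 = 16 remainder 3342
Minutes: 3342 ÷ 60 = 55 remainder 42
Seconds: 42

16h 55m 42s


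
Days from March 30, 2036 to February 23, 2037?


330 days

From March 30, 2036 to February 23, 2037
Rest of March 2036: 31 - 30 = 1
Full months: April 30, May 31, June 30, July 31, August 31, September 30, October 31, November 30, December 31, January 31
Days into February 2037: 23
Total = 1 + 30 + 31 + 30 + 31 + 31 + 30 + 31 + 30 + 31 + 31 + 23 = 330 days


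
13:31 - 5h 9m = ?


Start: 811 minutes from midnight
Subtract: 309 minutes
Remaining: 811 - 309 = 502
Hours: 8, Minutes: 22

08:22


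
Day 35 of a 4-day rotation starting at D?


Shift B

Shifts: A, B, C, D
Start: D (index 3)
Day 35: (3 + 35 - 1) mod 4
= 37 mod 4
= 1
Index 1 → shift B


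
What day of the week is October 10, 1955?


Zeller's congruence:
q=10, m=10, k=55, j=19
h = (10 + ⌊13×11/5⌋ + 55 + ⌊55/4⌋ + ⌊19/4⌋ - 2×19) mod 7
= (10 + 28 + 55 + 13 + 4 - 38) mod 7
= 72 mod 7 = 2
h=2 → Monday

Monday


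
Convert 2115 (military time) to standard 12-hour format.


Hour: 21
21 - 12 = 9 → PM

9:15 PM


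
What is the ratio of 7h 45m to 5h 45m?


Duration 1: 465 minutes
Duration 2: 345 minutes
Ratio = 465:345
GCD = 15
Simplified = 31:23
As a decimal: 31/23 ≈ 1.35

31:23 (1.35)


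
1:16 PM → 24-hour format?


Input: 1:16 PM
PM: 1 + 12 = 13

13:16


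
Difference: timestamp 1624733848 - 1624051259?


682589 seconds (189.6 hours / 7.90 days)

Difference = 1624733848 - 1624051259 = 682589 seconds
In hours: 682589 / 3600 ≈ 189.6
In days: 682589 / 86400 ≈ 7.90


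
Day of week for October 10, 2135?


Monday

Zeller's congruence:
q=10, m=10, k=35, j=21
h = (10 + ⌊13×11/5⌋ + 35 + ⌊35/4⌋ + ⌊21/4⌋ - 2×21) mod 7
= (10 + 28 + 35 + 8 + 5 - 42) mod 7
= 44 mod 7 = 2
h=2 → Monday


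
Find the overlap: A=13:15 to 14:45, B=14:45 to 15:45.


0 minutes

Meeting A: 795-885 (in minutes from midnight)
Meeting B: 885-945
Overlap start = max(795, 885) = 885
Overlap end = min(885, 945) = 885
Overlap = max(0, 885 - 885) = 0 min


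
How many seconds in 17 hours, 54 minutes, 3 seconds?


Hours: 17 × 3600 = 61200
Minutes: 54 × 60 = 3240
Seconds: 3
Total = 61200 + 3240 + 3 = 64443

64443 seconds


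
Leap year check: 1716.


Yes

Rules: divisible by 4 AND (not by 100 OR by 400)
1716 ÷ 4 = 429 exactly → divisible by 4
1716 ÷ 100 = 17 remainder 16 → not divisible by 100
Divisible by 4 but not by 100 → leap year


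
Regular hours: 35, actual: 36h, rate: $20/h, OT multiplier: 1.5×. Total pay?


$730.00

Regular: 35h × $20 = $700.00
Overtime: 36 - 35 = 1h
OT pay: 1h × $20 × 1.5 = $30.00
Total = $700.00 + $30.00 = $730.00


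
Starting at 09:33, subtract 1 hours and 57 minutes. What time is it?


Start: 573 minutes from midnight
Subtract: 117 minutes
Remaining: 573 - 117 = 456
Hours: 7, Minutes: 36

07:36


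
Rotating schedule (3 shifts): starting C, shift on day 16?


Shifts: A, B, C
Start: C (index 2)
Day 16: (2 + 16 - 1) mod 3
= 17 mod 3
= 2
Index 2 → shift C

Shift C


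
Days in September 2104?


30 days

Month: September (month 9)
September has 30 days


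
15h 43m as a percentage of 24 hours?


0.6549 (65.49%)

Total minutes: 15×60 + 43 = 943
Day = 24×60 = 1440 minutes
Fraction = 943/1440 ≈ 0.6549
As a percentage: 943/1440 × 100 ≈ 65.49%


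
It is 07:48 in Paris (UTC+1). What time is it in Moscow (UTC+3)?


Time difference = UTC+3 - UTC+1 = +2 hours
New hour = (7 + 2) mod 24
= 9 mod 24 = 9
Minutes unchanged → 09:48

09:48


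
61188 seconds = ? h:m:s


16h 59m 48s

Hours: 61188 ÷ 3600 = 16 remainder 3588
Minutes: 3588 ÷ 60 = 59 remainder 48
Seconds: 48


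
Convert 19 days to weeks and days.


2 weeks 5 days

Weeks: 19 ÷ 7 = 2 remainder 5


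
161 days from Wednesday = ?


Start: Wednesday (index 2)
(2 + 161) mod 7
= 163 mod 7
= 2
Index 2 → Wednesday

Wednesday


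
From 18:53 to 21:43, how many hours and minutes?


End time in minutes: 21×60 + 43 = 1303
Start time in minutes: 18×60 + 53 = 1133
Difference = 1303 - 1133 = 170 minutes
= 2 hours 50 minutes

2h 50m


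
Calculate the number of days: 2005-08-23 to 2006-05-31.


From August 23, 2005 to May 31, 2006
Rest of August 2005: 31 - 23 = 8
Full months: September 30, October 31, November 30, December 31, January 31, February 2006 28, March 31, April 30
Days into May 2006: 31
Total = 8 + 30 + 31 + 30 + 31 + 31 + 28 + 31 + 30 + 31 = 281 days

281 days


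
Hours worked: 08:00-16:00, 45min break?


7h 15m (435 minutes)

Total time = (16×60+0) - (8×60+0)
= 960 - 480 = 480 min
Minus break: 480 - 45 = 435 min
= 7h 15m


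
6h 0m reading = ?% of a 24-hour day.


25.0%

Time: 360 minutes
Day: 1440 minutes
Percentage = (360/1440) × 100 = 25.0%


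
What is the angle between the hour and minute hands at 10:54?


Hour hand = 10×30 + 54×0.5 = 327.0°
Minute hand = 54×6 = 324°
Difference = |327.0 - 324| = 3.0°

3.0°


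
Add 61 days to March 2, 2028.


May 2, 2028

Start: March 2, 2028
Add 61 days
March 2 → April 1: 31 - 2 + 1 = 30 days (61 - 30 = 31 left)
April 1 → May 1: 30 - 1 + 1 = 30 days (31 - 30 = 1 left)
May 1 + 1 = May 2, 2028


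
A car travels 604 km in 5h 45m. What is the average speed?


Distance: 604 km
Time: 5h 45m = 345 min = 345/60 = 23/4 hours
Speed = 604 ÷ (23/4) = 604 × 4 / 23 = 2416/23 ≈ 105.0 km/h

105.0 km/h


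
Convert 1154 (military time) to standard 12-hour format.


Hour: 11
11 < 12 → AM

11:54 AM


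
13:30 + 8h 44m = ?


22:14

Start: 810 minutes from midnight
Add: 524 minutes
Total: 1334 minutes
Hours: 1334 ÷ 60 = 22 remainder 14


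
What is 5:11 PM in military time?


17:11

Input: 5:11 PM
PM: 5 + 12 = 17


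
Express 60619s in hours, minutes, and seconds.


Hours: 60619 ÷ 3600 = 16 remainder 3019
Minutes: 3019 ÷ 60 = 50 remainder 19
Seconds: 19

16h 50m 19s


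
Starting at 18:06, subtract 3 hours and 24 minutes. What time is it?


14:42

Start: 1086 minutes from midnight
Subtract: 204 minutes
Remaining: 1086 - 204 = 882
Hours: 14, Minutes: 42


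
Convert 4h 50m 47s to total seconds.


Hours: 4 × 3600 = 14400
Minutes: 50 × 60 = 3000
Seconds: 47
Total = 14400 + 3000 + 47 = 17447

17447 seconds


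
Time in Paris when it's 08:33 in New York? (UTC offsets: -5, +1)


Time difference = UTC+1 - UTC-5 = +6 hours
New hour = (8 + 6) mod 24
= 14 mod 24 = 14
Minutes unchanged → 14:33

14:33


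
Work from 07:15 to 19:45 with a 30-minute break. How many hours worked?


12h 0m (720 minutes)

Total time = (19×60+45) - (7×60+15)
= 1185 - 435 = 750 min
Minus break: 750 - 30 = 720 min
= 12h 0m


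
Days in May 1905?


31 days

Month: May (month 5)
May has 31 days


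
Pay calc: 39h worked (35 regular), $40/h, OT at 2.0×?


$1720.00

Regular: 35h × $40 = $1400.00
Overtime: 39 - 35 = 4h
OT pay: 4h × $40 × 2.0 = $320.00
Total = $1400.00 + $320.00 = $1720.00


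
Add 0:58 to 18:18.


Start: 1098 minutes from midnight
Add: 58 minutes
Total: 1156 minutes
Hours: 1156 ÷ 60 = 19 remainder 16

19:16


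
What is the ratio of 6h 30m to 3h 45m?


26:15 (1.73)

Duration 1: 390 minutes
Duration 2: 225 minutes
Ratio = 390:225
GCD = 15
Simplified = 26:15
As a decimal: 26/15 ≈ 1.73


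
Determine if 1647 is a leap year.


No

Rules: divisible by 4 AND (not by 100 OR by 400)
1647 ÷ 4 = 411 remainder 3 → not divisible by 4
Not divisible by 4 → not a leap year


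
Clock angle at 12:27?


Hour hand (12 ≡ 0 on the dial): 0×30 + 27×0.5 = 13.5°
Minute hand = 27×6 = 162°
Difference = |13.5 - 162| = 148.5°

148.5°


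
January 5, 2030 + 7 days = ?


January 12, 2030

Start: January 5, 2030
Add 7 days
January 5 + 7 = January 12, 2030


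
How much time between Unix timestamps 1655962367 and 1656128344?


165977 seconds (46.1 hours / 1.92 days)

Difference = 1656128344 - 1655962367 = 165977 seconds
In hours: 165977 / 3600 ≈ 46.1
In days: 165977 / 86400 ≈ 1.92


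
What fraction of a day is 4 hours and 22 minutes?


Total minutes: 4×60 + 22 = 262
Day = 24×60 = 1440 minutes
Fraction = 262/1440 ≈ 0.1819
As a percentage: 262/1440 × 100 ≈ 18.19%

0.1819 (18.19%)


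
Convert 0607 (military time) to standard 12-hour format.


Hour: 6
6 < 12 → AM

6:07 AM


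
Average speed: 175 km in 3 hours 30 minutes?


50.0 km/h

Distance: 175 km
Time: 3h 30m = 210 min = 210/60 = 7/2 hours
Speed = 175 ÷ (7/2) = 175 × 2 / 7 = 350/7 = 50.0 km/h


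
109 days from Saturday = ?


Start: Saturday (index 5)
(5 + 109) mod 7
= 114 mod 7
= 2
Index 2 → Wednesday

Wednesday


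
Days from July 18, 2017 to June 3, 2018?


From July 18, 2017 to June 3, 2018
Rest of July 2017: 31 - 18 = 13
Full months: August 31, September 30, October 31, November 30, December 31, January 31, February 2018 28, March 31, April 30, May 31
Days into June 2018: 3
Total = 13 + 31 + 30 + 31 + 30 + 31 + 31 + 28 + 31 + 30 + 31 + 3 = 320 days

320 days


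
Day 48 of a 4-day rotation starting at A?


Shift D

Shifts: A, B, C, D
Start: A (index 0)
Day 48: (0 + 48 - 1) mod 4
= 47 mod 4
= 3
Index 3 → shift D


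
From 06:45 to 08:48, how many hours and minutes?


2h 3m

End time in minutes: 8×60 + 48 = 528
Start time in minutes: 6×60 + 45 = 405
Difference = 528 - 405 = 123 minutes
= 2 hours 3 minutes


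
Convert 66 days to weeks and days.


9 weeks 3 days

Weeks: 66 ÷ 7 = 9 remainder 3


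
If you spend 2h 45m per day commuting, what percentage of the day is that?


11.5%

Time: 165 minutes
Day: 1440 minutes
Percentage = (165/1440) × 100 ≈ 11.5%


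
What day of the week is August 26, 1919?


Zeller's congruence:
q=26, m=8, k=19, j=19
h = (26 + ⌊13×9/5⌋ + 19 + ⌊19/4⌋ + ⌊19/4⌋ - 2×19) mod 7
= (26 + 23 + 19 + 4 + 4 - 38) mod 7
= 38 mod 7 = 3
h=3 → Tuesday

Tuesday


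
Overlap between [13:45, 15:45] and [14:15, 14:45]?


30 minutes

Meeting A: 825-945 (in minutes from midnight)
Meeting B: 855-885
Overlap start = max(825, 855) = 855
Overlap end = min(945, 885) = 885
Overlap = max(0, 885 - 855) = 30 min


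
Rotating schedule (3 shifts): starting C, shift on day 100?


Shifts: A, B, C
Start: C (index 2)
Day 100: (2 + 100 - 1) mod 3
= 101 mod 3
= 2
Index 2 → shift C

Shift C


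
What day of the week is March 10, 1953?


Tuesday

Zeller's congruence:
q=10, m=3, k=53, j=19
h = (10 + ⌊13×4/5⌋ + 53 + ⌊53/4⌋ + ⌊19/4⌋ - 2×19) mod 7
= (10 + 10 + 53 + 13 + 4 - 38) mod 7
= 52 mod 7 = 3
h=3 → Tuesday


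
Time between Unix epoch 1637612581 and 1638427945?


815364 seconds (226.5 hours / 9.44 days)

Difference = 1638427945 - 1637612581 = 815364 seconds
In hours: 815364 / 3600 ≈ 226.5
In days: 815364 / 86400 ≈ 9.44


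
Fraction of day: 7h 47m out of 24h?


0.3243 (32.43%)

Total minutes: 7×60 + 47 = 467
Day = 24×60 = 1440 minutes
Fraction = 467/1440 ≈ 0.3243
As a percentage: 467/1440 × 100 ≈ 32.43%


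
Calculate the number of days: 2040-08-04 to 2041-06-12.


From August 4, 2040 to June 12, 2041
Rest of August 2040: 31 - 4 = 27
Full months: September 30, October 31, November 30, December 31, January 31, February 2041 28, March 31, April 30, May 31
Days into June 2041: 12
Total = 27 + 30 + 31 + 30 + 31 + 31 + 28 + 31 + 30 + 31 + 12 = 312 days

312 days


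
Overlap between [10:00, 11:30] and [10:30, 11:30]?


60 minutes

Meeting A: 600-690 (in minutes from midnight)
Meeting B: 630-690
Overlap start = max(600, 630) = 630
Overlap end = min(690, 690) = 690
Overlap = max(0, 690 - 630) = 60 min


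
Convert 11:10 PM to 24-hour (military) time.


Input: 11:10 PM
PM: 11 + 12 = 23

23:10


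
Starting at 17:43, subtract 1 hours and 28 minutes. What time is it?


Start: 1063 minutes from midnight
Subtract: 88 minutes
Remaining: 1063 - 88 = 975
Hours: 16, Minutes: 15

16:15


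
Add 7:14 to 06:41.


13:55

Start: 401 minutes from midnight
Add: 434 minutes
Total: 835 minutes
Hours: 835 ÷ 60 = 13 remainder 55


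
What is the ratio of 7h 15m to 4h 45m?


29:19 (1.53)

Duration 1: 435 minutes
Duration 2: 285 minutes
Ratio = 435:285
GCD = 15
Simplified = 29:19
As a decimal: 29/19 ≈ 1.53


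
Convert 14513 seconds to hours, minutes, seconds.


Hours: 14513 ÷ 3600 = 4 remainder 113
Minutes: 113 ÷ 60 = 1 remainder 53
Seconds: 53

4h 1m 53s


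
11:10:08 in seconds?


40208 seconds

Hours: 11 × 3600 = 39600
Minutes: 10 × 60 = 600
Seconds: 8
Total = 39600 + 600 + 8 = 40208


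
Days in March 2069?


31 days

Month: March (month 3)
March has 31 days


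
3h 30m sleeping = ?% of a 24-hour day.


Time: 210 minutes
Day: 1440 minutes
Percentage = (210/1440) × 100 ≈ 14.6%

14.6%


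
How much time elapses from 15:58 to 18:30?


End time in minutes: 18×60 + 30 = 1110
Start time in minutes: 15×60 + 58 = 958
Difference = 1110 - 958 = 152 minutes
= 2 hours 32 minutes

2h 32m


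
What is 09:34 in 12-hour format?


Hour: 9
9 < 12 → AM

9:34 AM


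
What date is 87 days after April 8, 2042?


Start: April 8, 2042
Add 87 days
April 8 → May 1: 30 - 8 + 1 = 23 days (87 - 23 = 64 left)
May 1 → June 1: 31 - 1 + 1 = 31 days (64 - 31 = 33 left)
June 1 → July 1: 30 - 1 + 1 = 30 days (33 - 30 = 3 left)
July 1 + 3 = July 4, 2042

July 4, 2042


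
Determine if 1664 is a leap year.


Yes

Rules: divisible by 4 AND (not by 100 OR by 400)
1664 ÷ 4 = 416 exactly → divisible by 4
1664 ÷ 100 = 16 remainder 64 → not divisible by 100
Divisible by 4 but not by 100 → leap year


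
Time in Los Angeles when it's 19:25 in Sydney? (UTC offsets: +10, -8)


01:25

Time difference = UTC-8 - UTC+10 = -18 hours
New hour = (19 -18) mod 24
= 1 mod 24 = 1
Minutes unchanged → 01:25


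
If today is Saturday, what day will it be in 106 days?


Start: Saturday (index 5)
(5 + 106) mod 7
= 111 mod 7
= 6
Index 6 → Sunday

Sunday


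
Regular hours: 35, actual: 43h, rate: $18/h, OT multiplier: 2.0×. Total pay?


$918.00

Regular: 35h × $18 = $630.00
Overtime: 43 - 35 = 8h
OT pay: 8h × $18 × 2.0 = $288.00
Total = $630.00 + $288.00 = $918.00


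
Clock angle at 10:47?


Hour hand = 10×30 + 47×0.5 = 323.5°
Minute hand = 47×6 = 282°
Difference = |323.5 - 282| = 41.5°

41.5°


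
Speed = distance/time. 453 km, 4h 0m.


113.3 km/h

Distance: 453 km
Time: 4 hours
Speed = 453 / 4 ≈ 113.3 km/h


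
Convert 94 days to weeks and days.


Weeks: 94 ÷ 7 = 13 remainder 3

13 weeks 3 days


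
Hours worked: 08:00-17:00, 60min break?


8h 0m (480 minutes)

Total time = (17×60+0) - (8×60+0)
= 1020 - 480 = 540 min
Minus break: 540 - 60 = 480 min
= 8h 0m


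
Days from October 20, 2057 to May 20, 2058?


212 days

From October 20, 2057 to May 20, 2058
Rest of October 2057: 31 - 20 = 11
Full months: November 30, December 31, January 31, February 2058 28, March 31, April 30
Days into May 2058: 20
Total = 11 + 30 + 31 + 31 + 28 + 31 + 30 + 20 = 212 days


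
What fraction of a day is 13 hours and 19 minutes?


Total minutes: 13×60 + 19 = 799
Day = 24×60 = 1440 minutes
Fraction = 799/1440 ≈ 0.5549
As a percentage: 799/1440 × 100 ≈ 55.49%

0.5549 (55.49%)


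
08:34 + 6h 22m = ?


14:56

Start: 514 minutes from midnight
Add: 382 minutes
Total: 896 minutes
Hours: 896 ÷ 60 = 14 remainder 56


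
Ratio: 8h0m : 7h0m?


Duration 1: 480 minutes
Duration 2: 420 minutes
Ratio = 480:420
GCD = 60
Simplified = 8:7
As a decimal: 8/7 ≈ 1.14

8:7 (1.14)


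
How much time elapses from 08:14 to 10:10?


End time in minutes: 10×60 + 10 = 610
Start time in minutes: 8×60 + 14 = 494
Difference = 610 - 494 = 116 minutes
= 1 hours 56 minutes

1h 56m


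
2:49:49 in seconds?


Hours: 2 × 3600 = 7200
Minutes: 49 × 60 = 2940
Seconds: 49
Total = 7200 + 2940 + 49 = 10189

10189 seconds


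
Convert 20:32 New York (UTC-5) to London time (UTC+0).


01:32 (next day)

Time difference = UTC+0 - UTC-5 = +5 hours
New hour = (20 + 5) mod 24
= 25 mod 24 = 1
Minutes unchanged → 01:32; 25 ≥ 24 → next day


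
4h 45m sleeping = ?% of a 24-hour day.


Time: 285 minutes
Day: 1440 minutes
Percentage = (285/1440) × 100 ≈ 19.8%

19.8%


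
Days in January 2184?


Month: January (month 1)
January has 31 days

31 days


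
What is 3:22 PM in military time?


Input: 3:22 PM
PM: 3 + 12 = 15

15:22


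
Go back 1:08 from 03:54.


Start: 234 minutes from midnight
Subtract: 68 minutes
Remaining: 234 - 68 = 166
Hours: 2, Minutes: 46

02:46


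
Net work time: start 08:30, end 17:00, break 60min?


Total time = (17×60+0) - (8×60+30)
= 1020 - 510 = 510 min
Minus break: 510 - 60 = 450 min
= 7h 30m

7h 30m (450 minutes)


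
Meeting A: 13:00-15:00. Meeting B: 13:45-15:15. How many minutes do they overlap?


Meeting A: 780-900 (in minutes from midnight)
Meeting B: 825-915
Overlap start = max(780, 825) = 825
Overlap end = min(900, 915) = 900
Overlap = max(0, 900 - 825) = 75 min

75 minutes


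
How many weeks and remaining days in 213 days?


30 weeks 3 days

Weeks: 213 ÷ 7 = 30 remainder 3


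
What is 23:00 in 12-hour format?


11:00 PM

Hour: 23
23 - 12 = 11 → PM


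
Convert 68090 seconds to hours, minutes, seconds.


Hours: 68090 ÷ 3600 = 18 remainder 3290
Minutes: 3290 ÷ 60 = 54 remainder 50
Seconds: 50

18h 54m 50s


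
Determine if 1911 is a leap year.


Rules: divisible by 4 AND (not by 100 OR by 400)
1911 ÷ 4 = 477 remainder 3 → not divisible by 4
Not divisible by 4 → not a leap year

No


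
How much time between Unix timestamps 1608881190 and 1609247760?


Difference = 1609247760 - 1608881190 = 366570 seconds
In hours: 366570 / 3600 ≈ 101.8
In days: 366570 / 86400 ≈ 4.24

366570 seconds (101.8 hours / 4.24 days)


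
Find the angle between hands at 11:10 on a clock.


Hour hand = 11×30 + 10×0.5 = 335.0°
Minute hand = 10×6 = 60°
Difference = |335.0 - 60| = 275.0°
Since > 180°: 360 - 275.0 = 85.0°

85.0°


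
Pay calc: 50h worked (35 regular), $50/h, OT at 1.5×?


Regular: 35h × $50 = $1750.00
Overtime: 50 - 35 = 15h
OT pay: 15h × $50 × 1.5 = $1125.00
Total = $1750.00 + $1125.00 = $2875.00

$2875.00


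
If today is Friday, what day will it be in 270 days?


Tuesday

Start: Friday (index 4)
(4 + 270) mod 7
= 274 mod 7
= 1
Index 1 → Tuesday


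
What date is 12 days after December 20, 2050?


January 1, 2051

Start: December 20, 2050
Add 12 days
December 20 → January 1: 31 - 20 + 1 = 12 days (12 - 12 = 0 left)
Land exactly on January 1, 2051


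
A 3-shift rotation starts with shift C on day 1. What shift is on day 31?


Shift C

Shifts: A, B, C
Start: C (index 2)
Day 31: (2 + 31 - 1) mod 3
= 32 mod 3
= 2
Index 2 → shift C


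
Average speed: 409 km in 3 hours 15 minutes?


125.8 km/h

Distance: 409 km
Time: 3h 15m = 195 min = 195/60 = 13/4 hours
Speed = 409 ÷ (13/4) = 409 × 4 / 13 = 1636/13 ≈ 125.8 km/h


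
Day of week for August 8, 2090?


Tuesday

Zeller's congruence:
q=8, m=8, k=90, j=20
h = (8 + ⌊13×9/5⌋ + 90 + ⌊90/4⌋ + ⌊20/4⌋ - 2×20) mod 7
= (8 + 23 + 90 + 22 + 5 - 40) mod 7
= 108 mod 7 = 3
h=3 → Tuesday


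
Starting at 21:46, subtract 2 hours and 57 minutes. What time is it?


Start: 1306 minutes from midnight
Subtract: 177 minutes
Remaining: 1306 - 177 = 1129
Hours: 18, Minutes: 49

18:49


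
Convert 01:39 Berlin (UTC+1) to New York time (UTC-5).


19:39 (previous day)

Time difference = UTC-5 - UTC+1 = -6 hours
New hour = (1 -6) mod 24
= -5 mod 24 = 19
Minutes unchanged → 19:39; -5 < 0 → previous day


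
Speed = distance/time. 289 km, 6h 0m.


Distance: 289 km
Time: 6 hours
Speed = 289 / 6 ≈ 48.2 km/h

48.2 km/h


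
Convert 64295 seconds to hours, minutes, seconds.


Hours: 64295 ÷ 3600 = 17 remainder 3095
Minutes: 3095 ÷ 60 = 51 remainder 35
Seconds: 35

17h 51m 35s


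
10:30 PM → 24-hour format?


Input: 10:30 PM
PM: 10 + 12 = 22

22:30


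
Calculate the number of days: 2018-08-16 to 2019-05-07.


From August 16, 2018 to May 7, 2019
Rest of August 2018: 31 - 16 = 15
Full months: September 30, October 31, November 30, December 31, January 31, February 2019 28, March 31, April 30
Days into May 2019: 7
Total = 15 + 30 + 31 + 30 + 31 + 31 + 28 + 31 + 30 + 7 = 264 days

264 days


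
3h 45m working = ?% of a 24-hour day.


Time: 225 minutes
Day: 1440 minutes
Percentage = (225/1440) × 100 ≈ 15.6%

15.6%


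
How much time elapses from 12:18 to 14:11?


End time in minutes: 14×60 + 11 = 851
Start time in minutes: 12×60 + 18 = 738
Difference = 851 - 738 = 113 minutes
= 1 hours 53 minutes

1h 53m


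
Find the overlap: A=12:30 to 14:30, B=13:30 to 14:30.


Meeting A: 750-870 (in minutes from midnight)
Meeting B: 810-870
Overlap start = max(750, 810) = 810
Overlap end = min(870, 870) = 870
Overlap = max(0, 870 - 810) = 60 min

60 minutes


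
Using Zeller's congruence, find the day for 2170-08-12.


Sunday

Zeller's congruence:
q=12, m=8, k=70, j=21
h = (12 + ⌊13×9/5⌋ + 70 + ⌊70/4⌋ + ⌊21/4⌋ - 2×21) mod 7
= (12 + 23 + 70 + 17 + 5 - 42) mod 7
= 85 mod 7 = 1
h=1 → Sunday


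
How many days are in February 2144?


Month: February (month 2)
February: 28 or 29 (leap year)
2144 leap year? Yes

29 days


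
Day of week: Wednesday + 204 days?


Thursday

Start: Wednesday (index 2)
(2 + 204) mod 7
= 206 mod 7
= 3
Index 3 → Thursday


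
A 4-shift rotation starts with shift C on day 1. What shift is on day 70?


Shift D

Shifts: A, B, C, D
Start: C (index 2)
Day 70: (2 + 70 - 1) mod 4
= 71 mod 4
= 3
Index 3 → shift D


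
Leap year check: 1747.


Rules: divisible by 4 AND (not by 100 OR by 400)
1747 ÷ 4 = 436 remainder 3 → not divisible by 4
Not divisible by 4 → not a leap year

No


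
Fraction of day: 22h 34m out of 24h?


Total minutes: 22×60 + 34 = 1354
Day = 24×60 = 1440 minutes
Fraction = 1354/1440 ≈ 0.9403
As a percentage: 1354/1440 × 100 ≈ 94.03%

0.9403 (94.03%)


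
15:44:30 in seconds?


56670 seconds

Hours: 15 × 3600 = 54000
Minutes: 44 × 60 = 2640
Seconds: 30
Total = 54000 + 2640 + 30 = 56670


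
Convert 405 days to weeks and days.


57 weeks 6 days

Weeks: 405 ÷ 7 = 57 remainder 6


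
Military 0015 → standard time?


12:15 AM

Hour: 0
0 → 12 AM (midnight)


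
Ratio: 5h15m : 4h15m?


21:17 (1.24)

Duration 1: 315 minutes
Duration 2: 255 minutes
Ratio = 315:255
GCD = 15
Simplified = 21:17
As a decimal: 21/17 ≈ 1.24


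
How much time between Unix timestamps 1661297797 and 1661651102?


353305 seconds (98.1 hours / 4.09 days)

Difference = 1661651102 - 1661297797 = 353305 seconds
In hours: 353305 / 3600 ≈ 98.1
In days: 353305 / 86400 ≈ 4.09


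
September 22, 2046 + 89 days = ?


Start: September 22, 2046
Add 89 days
September 22 → October 1: 30 - 22 + 1 = 9 days (89 - 9 = 80 left)
October 1 → November 1: 31 - 1 + 1 = 31 days (80 - 31 = 49 left)
November 1 → December 1: 30 - 1 + 1 = 30 days (49 - 30 = 19 left)
December 1 + 19 = December 20, 2046

December 20, 2046


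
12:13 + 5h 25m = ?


Start: 733 minutes from midnight
Add: 325 minutes
Total: 1058 minutes
Hours: 1058 ÷ 60 = 17 remainder 38

17:38


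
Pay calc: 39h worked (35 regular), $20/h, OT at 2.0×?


Regular: 35h × $20 = $700.00
Overtime: 39 - 35 = 4h
OT pay: 4h × $20 × 2.0 = $160.00
Total = $700.00 + $160.00 = $860.00

$860.00


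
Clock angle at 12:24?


132.0°

Hour hand (12 ≡ 0 on the dial): 0×30 + 24×0.5 = 12.0°
Minute hand = 24×6 = 144°
Difference = |12.0 - 144| = 132.0°


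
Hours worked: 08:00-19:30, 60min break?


Total time = (19×60+30) - (8×60+0)
= 1170 - 480 = 690 min
Minus break: 690 - 60 = 630 min
= 10h 30m

10h 30m (630 minutes)


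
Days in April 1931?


30 days

Month: April (month 4)
April has 30 days


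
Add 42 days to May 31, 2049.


July 12, 2049

Start: May 31, 2049
Add 42 days
May 31 → June 1: 31 - 31 + 1 = 1 days (42 - 1 = 41 left)
June 1 → July 1: 30 - 1 + 1 = 30 days (41 - 30 = 11 left)
July 1 + 11 = July 12, 2049


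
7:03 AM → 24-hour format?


Input: 7:03 AM
AM hour stays: 7

07:03


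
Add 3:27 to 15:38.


Start: 938 minutes from midnight
Add: 207 minutes
Total: 1145 minutes
Hours: 1145 ÷ 60 = 19 remainder 5

19:05


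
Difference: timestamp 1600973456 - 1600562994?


Difference = 1600973456 - 1600562994 = 410462 seconds
In hours: 410462 / 3600 ≈ 114.0
In days: 410462 / 86400 ≈ 4.75

410462 seconds (114.0 hours / 4.75 days)


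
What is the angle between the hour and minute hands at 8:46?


13.0°

Hour hand = 8×30 + 46×0.5 = 263.0°
Minute hand = 46×6 = 276°
Difference = |263.0 - 276| = 13.0°


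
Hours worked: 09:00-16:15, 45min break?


6h 30m (390 minutes)

Total time = (16×60+15) - (9×60+0)
= 975 - 540 = 435 min
Minus break: 435 - 45 = 390 min
= 6h 30m


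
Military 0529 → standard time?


Hour: 5
5 < 12 → AM

5:29 AM


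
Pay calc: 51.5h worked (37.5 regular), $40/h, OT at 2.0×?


$2620.00

Regular: 37.5h × $40 = $1500.00
Overtime: 51.5 - 37.5 = 14.0h
OT pay: 14.0h × $40 × 2.0 = $1120.00
Total = $1500.00 + $1120.00 = $2620.00


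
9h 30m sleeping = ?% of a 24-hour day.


39.6%

Time: 570 minutes
Day: 1440 minutes
Percentage = (570/1440) × 100 ≈ 39.6%


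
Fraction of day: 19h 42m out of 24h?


Total minutes: 19×60 + 42 = 1182
Day = 24×60 = 1440 minutes
Fraction = 1182/1440 ≈ 0.8208
As a percentage: 1182/1440 × 100 ≈ 82.08%

0.8208 (82.08%)


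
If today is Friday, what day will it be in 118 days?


Thursday

Start: Friday (index 4)
(4 + 118) mod 7
= 122 mod 7
= 3
Index 3 → Thursday


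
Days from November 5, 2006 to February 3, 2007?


90 days

From November 5, 2006 to February 3, 2007
Rest of November 2006: 30 - 5 = 25
Full months: December 31, January 31
Days into February 2007: 3
Total = 25 + 31 + 31 + 3 = 90 days


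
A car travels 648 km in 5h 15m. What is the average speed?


Distance: 648 km
Time: 5h 15m = 315 min = 315/60 = 21/4 hours
Speed = 648 ÷ (21/4) = 648 × 4 / 21 = 2592/21 ≈ 123.4 km/h

123.4 km/h


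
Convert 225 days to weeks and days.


32 weeks 1 days

Weeks: 225 ÷ 7 = 32 remainder 1


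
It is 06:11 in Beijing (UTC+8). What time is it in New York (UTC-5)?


Time difference = UTC-5 - UTC+8 = -13 hours
New hour = (6 -13) mod 24
= -7 mod 24 = 17
Minutes unchanged → 17:11; -7 < 0 → previous day

17:11 (previous day)


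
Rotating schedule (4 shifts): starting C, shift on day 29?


Shifts: A, B, C, D
Start: C (index 2)
Day 29: (2 + 29 - 1) mod 4
= 30 mod 4
= 2
Index 2 → shift C

Shift C


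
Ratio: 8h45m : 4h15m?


35:17 (2.06)

Duration 1: 525 minutes
Duration 2: 255 minutes
Ratio = 525:255
GCD = 15
Simplified = 35:17
As a decimal: 35/17 ≈ 2.06


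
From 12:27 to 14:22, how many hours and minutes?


1h 55m

End time in minutes: 14×60 + 22 = 862
Start time in minutes: 12×60 + 27 = 747
Difference = 862 - 747 = 115 minutes
= 1 hours 55 minutes


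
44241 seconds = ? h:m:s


Hours: 44241 ÷ 3600 = 12 remainder 1041
Minutes: 1041 ÷ 60 = 17 remainder 21
Seconds: 21

12h 17m 21s


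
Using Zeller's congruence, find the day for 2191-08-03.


Wednesday

Zeller's congruence:
q=3, m=8, k=91, j=21
h = (3 + ⌊13×9/5⌋ + 91 + ⌊91/4⌋ + ⌊21/4⌋ - 2×21) mod 7
= (3 + 23 + 91 + 22 + 5 - 42) mod 7
= 102 mod 7 = 4
h=4 → Wednesday


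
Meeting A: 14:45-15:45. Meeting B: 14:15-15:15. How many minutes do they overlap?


30 minutes

Meeting A: 885-945 (in minutes from midnight)
Meeting B: 855-915
Overlap start = max(885, 855) = 885
Overlap end = min(945, 915) = 915
Overlap = max(0, 915 - 885) = 30 min


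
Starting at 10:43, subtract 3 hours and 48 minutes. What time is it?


Start: 643 minutes from midnight
Subtract: 228 minutes
Remaining: 643 - 228 = 415
Hours: 6, Minutes: 55

06:55


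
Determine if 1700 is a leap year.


No

Rules: divisible by 4 AND (not by 100 OR by 400)
1700 ÷ 4 = 425 exactly → divisible by 4
1700 ÷ 100 = 17 exactly → divisible by 100
1700 ÷ 400 = 4 remainder 100 → not divisible by 400
Divisible by 100 but not by 400 → not a leap year


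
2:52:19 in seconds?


Hours: 2 × 3600 = 7200
Minutes: 52 × 60 = 3120
Seconds: 19
Total = 7200 + 3120 + 19 = 10339

10339 seconds


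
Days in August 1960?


Month: August (month 8)
August has 31 days

31 days


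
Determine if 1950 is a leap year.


Rules: divisible by 4 AND (not by 100 OR by 400)
1950 ÷ 4 = 487 remainder 2 → not divisible by 4
Not divisible by 4 → not a leap year

No


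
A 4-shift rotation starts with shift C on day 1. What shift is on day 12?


Shifts: A, B, C, D
Start: C (index 2)
Day 12: (2 + 12 - 1) mod 4
= 13 mod 4
= 1
Index 1 → shift B

Shift B


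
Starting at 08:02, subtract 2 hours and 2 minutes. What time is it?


Start: 482 minutes from midnight
Subtract: 122 minutes
Remaining: 482 - 122 = 360
Hours: 6, Minutes: 0

06:00


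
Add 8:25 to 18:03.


Start: 1083 minutes from midnight
Add: 505 minutes
Total: 1588 minutes
Hours: 1588 ÷ 60 = 26 remainder 28
26 ≥ 24 → 26 - 24 = 2 (next day)

02:28 (next day)


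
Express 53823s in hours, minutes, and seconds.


Hours: 53823 ÷ 3600 = 14 remainder 3423
Minutes: 3423 ÷ 60 = 57 remainder 3
Seconds: 3

14h 57m 3s


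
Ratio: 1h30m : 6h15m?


6:25 (0.24)

Duration 1: 90 minutes
Duration 2: 375 minutes
Ratio = 90:375
GCD = 15
Simplified = 6:25
As a decimal: 6/25 = 0.24


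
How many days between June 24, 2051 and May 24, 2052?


From June 24, 2051 to May 24, 2052
Rest of June 2051: 30 - 24 = 6
Full months: July 31, August 31, September 30, October 31, November 30, December 31, January 31, February 2052 29, March 31, April 30
Days into May 2052: 24
Total = 6 + 31 + 31 + 30 + 31 + 30 + 31 + 31 + 29 + 31 + 30 + 24 = 335 days

335 days


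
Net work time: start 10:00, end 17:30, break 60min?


Total time = (17×60+30) - (10×60+0)
= 1050 - 600 = 450 min
Minus break: 450 - 60 = 390 min
= 6h 30m

6h 30m (390 minutes)


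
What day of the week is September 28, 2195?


Monday

Zeller's congruence:
q=28, m=9, k=95, j=21
h = (28 + ⌊13×10/5⌋ + 95 + ⌊95/4⌋ + ⌊21/4⌋ - 2×21) mod 7
= (28 + 26 + 95 + 23 + 5 - 42) mod 7
= 135 mod 7 = 2
h=2 → Monday


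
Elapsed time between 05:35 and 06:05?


End time in minutes: 6×60 + 5 = 365
Start time in minutes: 5×60 + 35 = 335
Difference = 365 - 335 = 30 minutes
= 0 hours 30 minutes

0h 30m


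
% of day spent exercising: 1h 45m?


Time: 105 minutes
Day: 1440 minutes
Percentage = (105/1440) × 100 ≈ 7.3%

7.3%


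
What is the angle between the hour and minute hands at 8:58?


79.0°

Hour hand = 8×30 + 58×0.5 = 269.0°
Minute hand = 58×6 = 348°
Difference = |269.0 - 348| = 79.0°


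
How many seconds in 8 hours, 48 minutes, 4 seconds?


Hours: 8 × 3600 = 28800
Minutes: 48 × 60 = 2880
Seconds: 4
Total = 28800 + 2880 + 4 = 31684

31684 seconds


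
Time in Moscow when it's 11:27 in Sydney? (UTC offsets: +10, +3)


Time difference = UTC+3 - UTC+10 = -7 hours
New hour = (11 -7) mod 24
= 4 mod 24 = 4
Minutes unchanged → 04:27

04:27


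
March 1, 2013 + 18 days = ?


Start: March 1, 2013
Add 18 days
March 1 + 18 = March 19, 2013

March 19, 2013


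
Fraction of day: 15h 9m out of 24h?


0.6313 (63.13%)

Total minutes: 15×60 + 9 = 909
Day = 24×60 = 1440 minutes
Fraction = 909/1440 ≈ 0.6313
As a percentage: 909/1440 × 100 ≈ 63.13%


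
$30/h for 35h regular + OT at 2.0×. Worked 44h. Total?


$1590.00

Regular: 35h × $30 = $1050.00
Overtime: 44 - 35 = 9h
OT pay: 9h × $30 × 2.0 = $540.00
Total = $1050.00 + $540.00 = $1590.00


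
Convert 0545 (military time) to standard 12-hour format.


Hour: 5
5 < 12 → AM

5:45 AM


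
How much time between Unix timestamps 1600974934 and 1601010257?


35323 seconds (9.8 hours / 0.41 days)

Difference = 1601010257 - 1600974934 = 35323 seconds
In hours: 35323 / 3600 ≈ 9.8
In days: 35323 / 86400 ≈ 0.41


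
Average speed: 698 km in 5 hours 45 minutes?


Distance: 698 km
Time: 5h 45m = 345 min = 345/60 = 23/4 hours
Speed = 698 ÷ (23/4) = 698 × 4 / 23 = 2792/23 ≈ 121.4 km/h

121.4 km/h


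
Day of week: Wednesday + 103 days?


Start: Wednesday (index 2)
(2 + 103) mod 7
= 105 mod 7
= 0
Index 0 → Monday

Monday


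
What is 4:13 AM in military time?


Input: 4:13 AM
AM hour stays: 4

04:13


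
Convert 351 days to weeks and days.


Weeks: 351 ÷ 7 = 50 remainder 1

50 weeks 1 days


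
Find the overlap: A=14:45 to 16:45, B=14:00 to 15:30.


45 minutes

Meeting A: 885-1005 (in minutes from midnight)
Meeting B: 840-930
Overlap start = max(885, 840) = 885
Overlap end = min(1005, 930) = 930
Overlap = max(0, 930 - 885) = 45 min


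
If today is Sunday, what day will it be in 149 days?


Start: Sunday (index 6)
(6 + 149) mod 7
= 155 mod 7
= 1
Index 1 → Tuesday

Tuesday


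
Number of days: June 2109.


30 days

Month: June (month 6)
June has 30 days


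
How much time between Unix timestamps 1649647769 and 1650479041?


Difference = 1650479041 - 1649647769 = 831272 seconds
In hours: 831272 / 3600 ≈ 230.9
In days: 831272 / 86400 ≈ 9.62

831272 seconds (230.9 hours / 9.62 days)


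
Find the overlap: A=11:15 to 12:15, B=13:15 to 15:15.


0 minutes

Meeting A: 675-735 (in minutes from midnight)
Meeting B: 795-915
Overlap start = max(675, 795) = 795
Overlap end = min(735, 915) = 735
Overlap = max(0, 735 - 795) = 0 min


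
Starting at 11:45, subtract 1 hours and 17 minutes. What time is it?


10:28

Start: 705 minutes from midnight
Subtract: 77 minutes
Remaining: 705 - 77 = 628
Hours: 10, Minutes: 28


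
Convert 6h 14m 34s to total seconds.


Hours: 6 × 3600 = 21600
Minutes: 14 × 60 = 840
Seconds: 34
Total = 21600 + 840 + 34 = 22474

22474 seconds


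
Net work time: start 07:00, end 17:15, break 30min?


9h 45m (585 minutes)

Total time = (17×60+15) - (7×60+0)
= 1035 - 420 = 615 min
Minus break: 615 - 30 = 585 min
= 9h 45m


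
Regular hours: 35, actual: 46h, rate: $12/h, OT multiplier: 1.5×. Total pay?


$618.00

Regular: 35h × $12 = $420.00
Overtime: 46 - 35 = 11h
OT pay: 11h × $12 × 1.5 = $198.00
Total = $420.00 + $198.00 = $618.00


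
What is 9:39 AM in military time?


Input: 9:39 AM
AM hour stays: 9

09:39


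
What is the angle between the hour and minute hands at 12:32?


Hour hand (12 ≡ 0 on the dial): 0×30 + 32×0.5 = 16.0°
Minute hand = 32×6 = 192°
Difference = |16.0 - 192| = 176.0°

176.0°


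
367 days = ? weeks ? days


52 weeks 3 days

Weeks: 367 ÷ 7 = 52 remainder 3


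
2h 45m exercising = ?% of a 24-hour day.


Time: 165 minutes
Day: 1440 minutes
Percentage = (165/1440) × 100 ≈ 11.5%

11.5%


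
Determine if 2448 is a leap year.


Yes

Rules: divisible by 4 AND (not by 100 OR by 400)
2448 ÷ 4 = 612 exactly → divisible by 4
2448 ÷ 100 = 24 remainder 48 → not divisible by 100
Divisible by 4 but not by 100 → leap year


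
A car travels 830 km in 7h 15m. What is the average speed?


Distance: 830 km
Time: 7h 15m = 435 min = 435/60 = 29/4 hours
Speed = 830 ÷ (29/4) = 830 × 4 / 29 = 3320/29 ≈ 114.5 km/h

114.5 km/h


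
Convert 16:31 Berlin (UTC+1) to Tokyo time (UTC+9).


00:31 (next day)

Time difference = UTC+9 - UTC+1 = +8 hours
New hour = (16 + 8) mod 24
= 24 mod 24 = 0
Minutes unchanged → 00:31; 24 ≥ 24 → next day


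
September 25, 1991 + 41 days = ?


November 5, 1991

Start: September 25, 1991
Add 41 days
September 25 → October 1: 30 - 25 + 1 = 6 days (41 - 6 = 35 left)
October 1 → November 1: 31 - 1 + 1 = 31 days (35 - 31 = 4 left)
November 1 + 4 = November 5, 1991


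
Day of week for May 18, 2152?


Zeller's congruence:
q=18, m=5, k=52, j=21
h = (18 + ⌊13×6/5⌋ + 52 + ⌊52/4⌋ + ⌊21/4⌋ - 2×21) mod 7
= (18 + 15 + 52 + 13 + 5 - 42) mod 7
= 61 mod 7 = 5
h=5 → Thursday

Thursday
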